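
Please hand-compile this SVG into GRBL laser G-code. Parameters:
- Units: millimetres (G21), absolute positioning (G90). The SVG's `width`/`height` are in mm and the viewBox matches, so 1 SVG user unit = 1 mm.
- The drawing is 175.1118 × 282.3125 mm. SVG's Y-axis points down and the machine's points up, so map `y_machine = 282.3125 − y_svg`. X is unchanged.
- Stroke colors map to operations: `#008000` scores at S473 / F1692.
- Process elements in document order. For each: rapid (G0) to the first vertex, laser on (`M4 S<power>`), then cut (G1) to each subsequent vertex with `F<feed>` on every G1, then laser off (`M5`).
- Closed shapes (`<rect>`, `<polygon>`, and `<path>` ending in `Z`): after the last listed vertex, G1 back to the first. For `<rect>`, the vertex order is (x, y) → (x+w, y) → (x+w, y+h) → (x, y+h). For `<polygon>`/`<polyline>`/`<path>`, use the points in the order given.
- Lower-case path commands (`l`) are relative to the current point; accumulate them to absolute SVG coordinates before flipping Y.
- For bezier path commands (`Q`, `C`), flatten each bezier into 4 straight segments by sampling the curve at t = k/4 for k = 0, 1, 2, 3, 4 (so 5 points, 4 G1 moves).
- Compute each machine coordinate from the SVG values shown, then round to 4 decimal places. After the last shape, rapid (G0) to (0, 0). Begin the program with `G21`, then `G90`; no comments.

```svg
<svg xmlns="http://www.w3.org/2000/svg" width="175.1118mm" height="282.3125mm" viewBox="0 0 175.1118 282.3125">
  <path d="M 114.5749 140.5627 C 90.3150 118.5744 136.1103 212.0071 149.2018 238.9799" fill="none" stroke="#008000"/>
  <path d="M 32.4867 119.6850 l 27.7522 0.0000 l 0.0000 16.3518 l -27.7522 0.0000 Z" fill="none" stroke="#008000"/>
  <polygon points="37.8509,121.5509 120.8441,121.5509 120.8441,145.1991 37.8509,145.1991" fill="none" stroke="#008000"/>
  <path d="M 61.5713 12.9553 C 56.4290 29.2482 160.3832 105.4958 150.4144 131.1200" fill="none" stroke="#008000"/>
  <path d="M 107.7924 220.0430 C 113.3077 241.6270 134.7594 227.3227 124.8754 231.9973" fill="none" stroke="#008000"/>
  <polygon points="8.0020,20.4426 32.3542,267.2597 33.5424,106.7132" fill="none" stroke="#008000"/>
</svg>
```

Since the viewBox matches the mm dimensions, user units are millimetres directly. The only transform is the Y-flip y_m = 282.3125 − y_svg.

Shape 1 is a cubic bezier drawn with `<path>`. Its stroke #008000 means score at S473, F1692. After flipping Y the toolpath is (114.5749,141.7498) → (107.9097,139.4415) → (117.8816,110.9016) → (134.8568,73.1815) → (149.2018,43.3326).

Shape 2 is a rectangle drawn with `<path>`. Its stroke #008000 means score at S473, F1692. After flipping Y the toolpath is (32.4867,162.6275) → (60.2389,162.6275) → (60.2389,146.2757) → (32.4867,146.2757) → (32.4867,162.6275), returning to the start.

Shape 3 is a rectangle drawn with `<polygon>`. Its stroke #008000 means score at S473, F1692. After flipping Y the toolpath is (37.8509,160.7616) → (120.8441,160.7616) → (120.8441,137.1134) → (37.8509,137.1134) → (37.8509,160.7616), returning to the start.

Shape 4 is a cubic bezier drawn with `<path>`. Its stroke #008000 means score at S473, F1692. After flipping Y the toolpath is (61.5713,269.3572) → (74.6855,247.6238) → (107.8028,213.7741) → (140.0151,178.1748) → (150.4144,151.1925).

Shape 5 is a cubic bezier drawn with `<path>`. Its stroke #008000 means score at S473, F1692. After flipping Y the toolpath is (107.7924,62.2695) → (114.1783,51.9533) → (122.1086,49.9513) → (127.1516,51.1199) → (124.8754,50.3152).

Shape 6 is a closed polygon drawn with `<polygon>`. Its stroke #008000 means score at S473, F1692. After flipping Y the toolpath is (8.0020,261.8699) → (32.3542,15.0528) → (33.5424,175.5993) → (8.0020,261.8699), returning to the start.

G21
G90
G0 X114.5749 Y141.7498
M4 S473
G1 X107.9097 Y139.4415 F1692
G1 X117.8816 Y110.9016 F1692
G1 X134.8568 Y73.1815 F1692
G1 X149.2018 Y43.3326 F1692
M5
G0 X32.4867 Y162.6275
M4 S473
G1 X60.2389 Y162.6275 F1692
G1 X60.2389 Y146.2757 F1692
G1 X32.4867 Y146.2757 F1692
G1 X32.4867 Y162.6275 F1692
M5
G0 X37.8509 Y160.7616
M4 S473
G1 X120.8441 Y160.7616 F1692
G1 X120.8441 Y137.1134 F1692
G1 X37.8509 Y137.1134 F1692
G1 X37.8509 Y160.7616 F1692
M5
G0 X61.5713 Y269.3572
M4 S473
G1 X74.6855 Y247.6238 F1692
G1 X107.8028 Y213.7741 F1692
G1 X140.0151 Y178.1748 F1692
G1 X150.4144 Y151.1925 F1692
M5
G0 X107.7924 Y62.2695
M4 S473
G1 X114.1783 Y51.9533 F1692
G1 X122.1086 Y49.9513 F1692
G1 X127.1516 Y51.1199 F1692
G1 X124.8754 Y50.3152 F1692
M5
G0 X8.0020 Y261.8699
M4 S473
G1 X32.3542 Y15.0528 F1692
G1 X33.5424 Y175.5993 F1692
G1 X8.0020 Y261.8699 F1692
M5
G0 X0.0000 Y0.0000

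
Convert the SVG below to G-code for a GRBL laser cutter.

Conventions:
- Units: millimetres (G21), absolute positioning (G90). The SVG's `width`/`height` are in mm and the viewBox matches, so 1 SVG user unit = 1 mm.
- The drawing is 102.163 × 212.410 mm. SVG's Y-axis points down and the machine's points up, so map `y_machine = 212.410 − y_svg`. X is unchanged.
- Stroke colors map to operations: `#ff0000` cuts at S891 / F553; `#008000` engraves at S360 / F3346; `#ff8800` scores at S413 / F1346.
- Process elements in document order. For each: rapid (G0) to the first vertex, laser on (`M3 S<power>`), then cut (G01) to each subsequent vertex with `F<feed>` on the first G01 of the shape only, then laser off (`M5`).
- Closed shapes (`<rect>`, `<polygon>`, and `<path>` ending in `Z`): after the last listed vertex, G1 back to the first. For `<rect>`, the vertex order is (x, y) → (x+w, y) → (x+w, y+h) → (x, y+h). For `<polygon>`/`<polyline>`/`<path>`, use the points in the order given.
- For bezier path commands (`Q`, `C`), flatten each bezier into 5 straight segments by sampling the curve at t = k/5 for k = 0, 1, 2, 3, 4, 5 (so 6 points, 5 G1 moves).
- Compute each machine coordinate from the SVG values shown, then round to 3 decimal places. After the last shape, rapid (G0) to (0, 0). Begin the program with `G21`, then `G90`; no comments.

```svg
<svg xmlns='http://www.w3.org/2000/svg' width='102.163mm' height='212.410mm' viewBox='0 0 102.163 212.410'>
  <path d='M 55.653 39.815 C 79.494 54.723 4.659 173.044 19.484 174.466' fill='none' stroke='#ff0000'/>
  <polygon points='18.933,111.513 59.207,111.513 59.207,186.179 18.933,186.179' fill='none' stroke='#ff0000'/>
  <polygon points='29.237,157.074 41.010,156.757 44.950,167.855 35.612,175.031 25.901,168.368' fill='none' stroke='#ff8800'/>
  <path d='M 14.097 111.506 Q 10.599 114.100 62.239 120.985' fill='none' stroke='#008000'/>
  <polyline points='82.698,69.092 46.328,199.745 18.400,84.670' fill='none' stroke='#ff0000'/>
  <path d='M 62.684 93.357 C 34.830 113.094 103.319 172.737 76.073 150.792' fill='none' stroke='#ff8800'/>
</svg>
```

Since the viewBox matches the mm dimensions, user units are millimetres directly. The only transform is the Y-flip y_m = 212.410 − y_svg.

Shape 1 is a cubic bezier drawn with `<path>`. Its stroke #ff0000 means cut at S891, F553. After flipping Y the toolpath is (55.653,172.595) → (59.623,153.003) → (48.951,119.167) → (32.677,81.662) → (19.842,51.063) → (19.484,37.944).

Shape 2 is a rectangle drawn with `<polygon>`. Its stroke #ff0000 means cut at S891, F553. After flipping Y the toolpath is (18.933,100.897) → (59.207,100.897) → (59.207,26.231) → (18.933,26.231) → (18.933,100.897), returning to the start.

Shape 3 is a regular polygon drawn with `<polygon>`. Its stroke #ff8800 means score at S413, F1346. After flipping Y the toolpath is (29.237,55.336) → (41.010,55.653) → (44.950,44.555) → (35.612,37.379) → (25.901,44.042) → (29.237,55.336), returning to the start.

Shape 4 is a quadratic bezier drawn with `<path>`. Its stroke #008000 means engrave at S360, F3346. After flipping Y the toolpath is (14.097,100.904) → (14.903,99.695) → (20.121,98.142) → (29.749,96.246) → (43.789,94.007) → (62.239,91.425).

Shape 5 is a open polyline drawn with `<polyline>`. Its stroke #ff0000 means cut at S891, F553. After flipping Y the toolpath is (82.698,143.318) → (46.328,12.665) → (18.400,127.740).

Shape 6 is a cubic bezier drawn with `<path>`. Its stroke #ff8800 means score at S413, F1346. After flipping Y the toolpath is (62.684,119.053) → (55.996,103.394) → (63.211,83.989) → (75.108,66.671) → (82.469,57.270) → (76.073,61.618).

G21
G90
G0 X55.653 Y172.595
M3 S891
G01 X59.623 Y153.003 F553
G01 X48.951 Y119.167
G01 X32.677 Y81.662
G01 X19.842 Y51.063
G01 X19.484 Y37.944
M5
G0 X18.933 Y100.897
M3 S891
G01 X59.207 Y100.897 F553
G01 X59.207 Y26.231
G01 X18.933 Y26.231
G01 X18.933 Y100.897
M5
G0 X29.237 Y55.336
M3 S413
G01 X41.010 Y55.653 F1346
G01 X44.950 Y44.555
G01 X35.612 Y37.379
G01 X25.901 Y44.042
G01 X29.237 Y55.336
M5
G0 X14.097 Y100.904
M3 S360
G01 X14.903 Y99.695 F3346
G01 X20.121 Y98.142
G01 X29.749 Y96.246
G01 X43.789 Y94.007
G01 X62.239 Y91.425
M5
G0 X82.698 Y143.318
M3 S891
G01 X46.328 Y12.665 F553
G01 X18.400 Y127.740
M5
G0 X62.684 Y119.053
M3 S413
G01 X55.996 Y103.394 F1346
G01 X63.211 Y83.989
G01 X75.108 Y66.671
G01 X82.469 Y57.270
G01 X76.073 Y61.618
M5
G0 X0.000 Y0.000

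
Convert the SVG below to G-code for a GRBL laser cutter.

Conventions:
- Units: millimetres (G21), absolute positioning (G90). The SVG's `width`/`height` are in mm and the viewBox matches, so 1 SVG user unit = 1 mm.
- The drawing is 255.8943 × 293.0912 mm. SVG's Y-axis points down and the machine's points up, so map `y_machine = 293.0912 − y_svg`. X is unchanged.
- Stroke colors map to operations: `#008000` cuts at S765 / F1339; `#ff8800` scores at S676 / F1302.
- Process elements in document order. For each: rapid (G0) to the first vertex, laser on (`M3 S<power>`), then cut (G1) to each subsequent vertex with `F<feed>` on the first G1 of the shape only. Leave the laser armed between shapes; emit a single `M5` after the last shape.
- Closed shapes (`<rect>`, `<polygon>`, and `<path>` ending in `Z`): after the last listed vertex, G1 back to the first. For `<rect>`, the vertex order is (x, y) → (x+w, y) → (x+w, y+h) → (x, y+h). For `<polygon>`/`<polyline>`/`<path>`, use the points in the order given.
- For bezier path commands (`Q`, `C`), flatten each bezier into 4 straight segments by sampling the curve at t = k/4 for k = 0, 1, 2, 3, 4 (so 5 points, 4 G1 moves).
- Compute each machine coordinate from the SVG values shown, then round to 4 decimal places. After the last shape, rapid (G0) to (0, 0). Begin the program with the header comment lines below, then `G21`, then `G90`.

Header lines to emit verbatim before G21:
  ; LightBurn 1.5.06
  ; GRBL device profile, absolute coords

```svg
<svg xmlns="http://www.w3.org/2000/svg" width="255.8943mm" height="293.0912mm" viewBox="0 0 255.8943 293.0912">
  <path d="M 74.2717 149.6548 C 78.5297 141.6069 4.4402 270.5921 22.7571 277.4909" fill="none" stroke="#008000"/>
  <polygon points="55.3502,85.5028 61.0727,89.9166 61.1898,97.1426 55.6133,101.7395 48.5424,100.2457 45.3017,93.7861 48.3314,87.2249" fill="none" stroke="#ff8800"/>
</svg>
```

1 u = 1 mm; y_m = 293.0912 − y.

[1] `<path>` cubic bezier, #008000→cut S765 F1339: (74.2717,143.4364) → (65.4431,127.8274) → (43.2423,85.1234) → (23.6776,39.6169) → (22.7571,15.6003)

[2] `<polygon>` regular polygon, #ff8800→score S676 F1302: (55.3502,207.5884) → (61.0727,203.1746) → (61.1898,195.9486) → (55.6133,191.3517) → (48.5424,192.8455) → (45.3017,199.3051) → (48.3314,205.8663) → (55.3502,207.5884) (closed)

; LightBurn 1.5.06
; GRBL device profile, absolute coords
G21
G90
G0 X74.2717 Y143.4364
M3 S765
G1 X65.4431 Y127.8274 F1339
G1 X43.2423 Y85.1234
G1 X23.6776 Y39.6169
G1 X22.7571 Y15.6003
G0 X55.3502 Y207.5884
M3 S676
G1 X61.0727 Y203.1746 F1302
G1 X61.1898 Y195.9486
G1 X55.6133 Y191.3517
G1 X48.5424 Y192.8455
G1 X45.3017 Y199.3051
G1 X48.3314 Y205.8663
G1 X55.3502 Y207.5884
M5
G0 X0.0000 Y0.0000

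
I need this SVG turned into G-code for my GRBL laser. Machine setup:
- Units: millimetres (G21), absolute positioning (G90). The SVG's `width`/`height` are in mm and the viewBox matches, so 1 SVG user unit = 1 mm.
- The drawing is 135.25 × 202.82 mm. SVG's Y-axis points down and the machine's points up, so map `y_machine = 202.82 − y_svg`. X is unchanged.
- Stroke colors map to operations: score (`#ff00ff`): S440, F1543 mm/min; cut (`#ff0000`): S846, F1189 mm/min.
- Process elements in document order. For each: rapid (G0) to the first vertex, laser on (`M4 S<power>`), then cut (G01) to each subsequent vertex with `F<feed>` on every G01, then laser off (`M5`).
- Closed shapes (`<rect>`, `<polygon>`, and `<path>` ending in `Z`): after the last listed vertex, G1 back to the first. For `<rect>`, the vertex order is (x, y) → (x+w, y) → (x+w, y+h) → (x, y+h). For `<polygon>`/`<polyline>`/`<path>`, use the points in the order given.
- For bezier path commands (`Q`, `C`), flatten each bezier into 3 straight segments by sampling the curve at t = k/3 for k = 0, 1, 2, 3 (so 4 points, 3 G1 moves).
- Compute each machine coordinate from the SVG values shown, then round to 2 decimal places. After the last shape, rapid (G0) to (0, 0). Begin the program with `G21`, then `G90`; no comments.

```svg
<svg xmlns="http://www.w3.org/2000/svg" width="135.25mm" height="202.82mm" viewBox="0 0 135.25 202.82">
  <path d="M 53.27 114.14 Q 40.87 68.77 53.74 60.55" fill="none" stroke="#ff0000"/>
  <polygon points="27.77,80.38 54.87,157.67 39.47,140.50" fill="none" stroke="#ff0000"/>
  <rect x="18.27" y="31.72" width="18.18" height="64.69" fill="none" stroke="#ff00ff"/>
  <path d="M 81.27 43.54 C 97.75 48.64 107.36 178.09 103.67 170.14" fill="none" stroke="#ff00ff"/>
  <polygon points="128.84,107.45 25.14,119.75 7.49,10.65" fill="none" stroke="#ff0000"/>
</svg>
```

1 u = 1 mm; y_m = 202.82 − y.

[1] `<path>` quadratic bezier, #ff0000→cut S846 F1189: (53.27,88.68) → (47.81,114.80) → (47.97,132.66) → (53.74,142.27)

[2] `<polygon>` closed polygon, #ff0000→cut S846 F1189: (27.77,122.44) → (54.87,45.15) → (39.47,62.32) → (27.77,122.44) (closed)

[3] `<rect>` rectangle, #ff00ff→score S440 F1543: (18.27,171.10) → (36.45,171.10) → (36.45,106.41) → (18.27,106.41) → (18.27,171.10) (closed)

[4] `<path>` cubic bezier, #ff00ff→score S440 F1543: (81.27,159.28) → (95.22,122.42) → (103.16,60.84) → (103.67,32.68)

[5] `<polygon>` closed polygon, #ff0000→cut S846 F1189: (128.84,95.37) → (25.14,83.07) → (7.49,192.17) → (128.84,95.37) (closed)

G21
G90
G0 X53.27 Y88.68
M4 S846
G01 X47.81 Y114.80 F1189
G01 X47.97 Y132.66 F1189
G01 X53.74 Y142.27 F1189
M5
G0 X27.77 Y122.44
M4 S846
G01 X54.87 Y45.15 F1189
G01 X39.47 Y62.32 F1189
G01 X27.77 Y122.44 F1189
M5
G0 X18.27 Y171.10
M4 S440
G01 X36.45 Y171.10 F1543
G01 X36.45 Y106.41 F1543
G01 X18.27 Y106.41 F1543
G01 X18.27 Y171.10 F1543
M5
G0 X81.27 Y159.28
M4 S440
G01 X95.22 Y122.42 F1543
G01 X103.16 Y60.84 F1543
G01 X103.67 Y32.68 F1543
M5
G0 X128.84 Y95.37
M4 S846
G01 X25.14 Y83.07 F1189
G01 X7.49 Y192.17 F1189
G01 X128.84 Y95.37 F1189
M5
G0 X0.00 Y0.00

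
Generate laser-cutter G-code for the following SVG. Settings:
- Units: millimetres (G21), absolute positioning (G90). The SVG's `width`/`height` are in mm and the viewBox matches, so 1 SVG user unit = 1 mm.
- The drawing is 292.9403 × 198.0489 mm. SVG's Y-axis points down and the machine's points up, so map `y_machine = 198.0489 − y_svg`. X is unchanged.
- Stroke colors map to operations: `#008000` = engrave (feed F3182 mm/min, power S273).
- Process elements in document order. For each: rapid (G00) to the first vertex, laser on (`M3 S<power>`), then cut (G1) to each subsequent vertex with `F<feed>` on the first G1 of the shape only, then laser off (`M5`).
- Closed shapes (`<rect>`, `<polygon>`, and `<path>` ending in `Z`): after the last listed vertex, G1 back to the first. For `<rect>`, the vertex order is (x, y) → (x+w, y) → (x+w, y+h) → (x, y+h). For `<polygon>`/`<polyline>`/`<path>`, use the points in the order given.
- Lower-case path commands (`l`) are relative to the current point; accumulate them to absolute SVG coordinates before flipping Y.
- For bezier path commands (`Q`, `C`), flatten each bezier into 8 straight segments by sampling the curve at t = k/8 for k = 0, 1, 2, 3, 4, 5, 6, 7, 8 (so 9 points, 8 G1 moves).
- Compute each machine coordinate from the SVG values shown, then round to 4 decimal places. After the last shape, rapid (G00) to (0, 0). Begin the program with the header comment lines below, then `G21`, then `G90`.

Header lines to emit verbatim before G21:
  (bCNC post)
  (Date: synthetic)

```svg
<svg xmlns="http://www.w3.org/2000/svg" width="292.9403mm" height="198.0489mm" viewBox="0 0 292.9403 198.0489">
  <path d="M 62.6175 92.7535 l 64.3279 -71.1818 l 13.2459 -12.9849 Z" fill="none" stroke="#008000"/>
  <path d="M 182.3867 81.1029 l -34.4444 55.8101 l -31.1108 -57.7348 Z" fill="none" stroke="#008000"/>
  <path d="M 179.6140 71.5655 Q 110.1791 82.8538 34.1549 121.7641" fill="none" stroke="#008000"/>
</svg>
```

Since the viewBox matches the mm dimensions, user units are millimetres directly. The only transform is the Y-flip y_m = 198.0489 − y_svg.

Shape 1 is a closed polygon drawn with `<path>`. Its stroke #008000 means engrave at S273, F3182. After flipping Y the toolpath is (62.6175,105.2954) → (126.9454,176.4772) → (140.1913,189.4621) → (62.6175,105.2954), returning to the start.

Shape 2 is a regular polygon drawn with `<path>`. Its stroke #008000 means engrave at S273, F3182. After flipping Y the toolpath is (182.3867,116.9460) → (147.9423,61.1359) → (116.8315,118.8707) → (182.3867,116.9460), returning to the start.

Shape 3 is a quadratic bezier drawn with `<path>`. Its stroke #008000 means engrave at S273, F3182. After flipping Y the toolpath is (179.6140,126.4834) → (162.1523,123.2297) → (144.4847,119.1129) → (126.6112,114.1328) → (108.5318,108.2896) → (90.2464,101.5832) → (71.7552,94.0136) → (53.0580,85.5808) → (34.1549,76.2848).

(bCNC post)
(Date: synthetic)
G21
G90
G00 X62.6175 Y105.2954
M3 S273
G1 X126.9454 Y176.4772 F3182
G1 X140.1913 Y189.4621
G1 X62.6175 Y105.2954
M5
G00 X182.3867 Y116.9460
M3 S273
G1 X147.9423 Y61.1359 F3182
G1 X116.8315 Y118.8707
G1 X182.3867 Y116.9460
M5
G00 X179.6140 Y126.4834
M3 S273
G1 X162.1523 Y123.2297 F3182
G1 X144.4847 Y119.1129
G1 X126.6112 Y114.1328
G1 X108.5318 Y108.2896
G1 X90.2464 Y101.5832
G1 X71.7552 Y94.0136
G1 X53.0580 Y85.5808
G1 X34.1549 Y76.2848
M5
G00 X0.0000 Y0.0000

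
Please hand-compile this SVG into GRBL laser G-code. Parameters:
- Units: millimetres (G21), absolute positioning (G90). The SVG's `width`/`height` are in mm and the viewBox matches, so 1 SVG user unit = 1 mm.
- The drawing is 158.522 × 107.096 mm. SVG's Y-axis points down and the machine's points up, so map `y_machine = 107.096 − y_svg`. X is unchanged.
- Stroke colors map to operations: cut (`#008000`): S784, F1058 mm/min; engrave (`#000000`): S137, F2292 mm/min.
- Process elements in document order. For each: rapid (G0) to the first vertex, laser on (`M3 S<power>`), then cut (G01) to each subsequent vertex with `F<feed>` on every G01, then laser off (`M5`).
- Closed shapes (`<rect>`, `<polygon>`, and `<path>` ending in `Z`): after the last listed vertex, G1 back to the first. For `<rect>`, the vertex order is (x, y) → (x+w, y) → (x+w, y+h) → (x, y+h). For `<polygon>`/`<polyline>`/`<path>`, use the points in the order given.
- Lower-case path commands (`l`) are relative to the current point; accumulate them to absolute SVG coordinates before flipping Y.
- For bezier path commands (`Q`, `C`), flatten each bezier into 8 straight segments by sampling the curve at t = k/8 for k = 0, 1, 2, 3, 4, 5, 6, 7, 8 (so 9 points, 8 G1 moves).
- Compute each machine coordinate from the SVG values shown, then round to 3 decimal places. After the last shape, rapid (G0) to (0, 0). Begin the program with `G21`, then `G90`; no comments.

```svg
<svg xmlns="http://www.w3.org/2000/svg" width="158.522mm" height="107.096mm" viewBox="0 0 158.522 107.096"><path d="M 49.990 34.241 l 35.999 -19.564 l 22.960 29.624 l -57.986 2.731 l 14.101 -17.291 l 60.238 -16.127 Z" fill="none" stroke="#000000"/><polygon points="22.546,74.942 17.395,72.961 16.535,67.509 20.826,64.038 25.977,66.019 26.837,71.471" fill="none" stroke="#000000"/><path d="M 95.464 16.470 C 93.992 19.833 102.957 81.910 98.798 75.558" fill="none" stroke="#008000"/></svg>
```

G21
G90
G0 X49.990 Y72.855
M3 S137
G01 X85.989 Y92.419 F2292
G01 X108.949 Y62.795 F2292
G01 X50.963 Y60.064 F2292
G01 X65.064 Y77.355 F2292
G01 X125.302 Y93.482 F2292
G01 X49.990 Y72.855 F2292
M5
G0 X22.546 Y32.154
M3 S137
G01 X17.395 Y34.135 F2292
G01 X16.535 Y39.587 F2292
G01 X20.826 Y43.058 F2292
G01 X25.977 Y41.077 F2292
G01 X26.837 Y35.625 F2292
G01 X22.546 Y32.154 F2292
M5
G0 X95.464 Y90.626
M3 S784
G01 X95.355 Y86.861 F1058
G01 X95.949 Y79.081 F1058
G01 X96.969 Y68.777 F1058
G01 X98.139 Y57.439 F1058
G01 X99.183 Y46.556 F1058
G01 X99.825 Y37.618 F1058
G01 X99.788 Y32.115 F1058
G01 X98.798 Y31.538 F1058
M5
G0 X0.000 Y0.000

viewBox `0 0 158.522 107.096` with mm width/height → 1 unit = 1 mm. Flip: y_m = 107.096 − y_svg.

**Shape 1** — `<path>` closed polygon, stroke `#000000` → engrave (S137, F2292). Machine vertices: (49.990,72.855) → (85.989,92.419) → (108.949,62.795) → (50.963,60.064) → (65.064,77.355) → (125.302,93.482) → (49.990,72.855). Closed: final G1 returns to the first vertex.

**Shape 2** — `<polygon>` regular polygon, stroke `#000000` → engrave (S137, F2292). Machine vertices: (22.546,32.154) → (17.395,34.135) → (16.535,39.587) → (20.826,43.058) → (25.977,41.077) → (26.837,35.625) → (22.546,32.154). Closed: final G1 returns to the first vertex.

**Shape 3** — `<path>` cubic bezier, stroke `#008000` → cut (S784, F1058). Control points (SVG): P0=(95.464,16.470), P1=(93.992,19.833), P2=(102.957,81.910), P3=(98.798,75.558); sampled at t=k/8. Machine vertices: (95.464,90.626) → (95.355,86.861) → (95.949,79.081) → (96.969,68.777) → (98.139,57.439) → (99.183,46.556) → (99.825,37.618) → (99.788,32.115) → (98.798,31.538). Open path.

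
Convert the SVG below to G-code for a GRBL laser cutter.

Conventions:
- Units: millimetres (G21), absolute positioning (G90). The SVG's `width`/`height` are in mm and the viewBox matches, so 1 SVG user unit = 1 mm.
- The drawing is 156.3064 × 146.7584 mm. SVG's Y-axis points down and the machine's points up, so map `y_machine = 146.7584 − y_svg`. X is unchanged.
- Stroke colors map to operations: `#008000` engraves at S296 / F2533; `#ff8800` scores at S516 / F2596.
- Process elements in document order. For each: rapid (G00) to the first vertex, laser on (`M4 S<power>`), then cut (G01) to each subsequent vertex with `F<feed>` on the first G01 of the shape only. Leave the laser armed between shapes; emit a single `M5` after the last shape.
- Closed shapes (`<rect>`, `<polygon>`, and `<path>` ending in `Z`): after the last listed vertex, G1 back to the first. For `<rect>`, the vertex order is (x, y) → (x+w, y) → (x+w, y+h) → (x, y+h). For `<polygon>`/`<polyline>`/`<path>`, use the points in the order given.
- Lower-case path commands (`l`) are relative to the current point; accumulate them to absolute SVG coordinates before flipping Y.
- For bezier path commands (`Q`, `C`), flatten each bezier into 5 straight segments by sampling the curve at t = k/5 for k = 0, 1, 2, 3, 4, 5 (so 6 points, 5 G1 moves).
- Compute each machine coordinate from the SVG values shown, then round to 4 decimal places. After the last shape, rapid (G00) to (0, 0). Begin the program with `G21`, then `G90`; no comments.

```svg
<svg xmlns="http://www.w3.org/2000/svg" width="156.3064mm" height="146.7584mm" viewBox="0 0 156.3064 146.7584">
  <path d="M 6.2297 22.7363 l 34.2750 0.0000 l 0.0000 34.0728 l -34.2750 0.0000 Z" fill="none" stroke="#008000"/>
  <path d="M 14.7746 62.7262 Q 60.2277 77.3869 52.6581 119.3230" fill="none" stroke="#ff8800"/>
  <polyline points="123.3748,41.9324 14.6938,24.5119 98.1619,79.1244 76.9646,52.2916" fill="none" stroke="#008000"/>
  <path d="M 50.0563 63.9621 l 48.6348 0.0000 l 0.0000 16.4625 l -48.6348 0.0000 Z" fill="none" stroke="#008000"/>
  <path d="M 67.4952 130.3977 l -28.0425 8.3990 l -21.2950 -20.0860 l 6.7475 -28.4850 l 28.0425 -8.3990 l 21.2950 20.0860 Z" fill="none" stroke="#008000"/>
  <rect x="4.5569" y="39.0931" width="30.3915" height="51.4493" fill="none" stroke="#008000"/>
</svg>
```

1 u = 1 mm; y_m = 146.7584 − y.

[1] `<path>` rectangle, #008000→engrave S296 F2533: (6.2297,124.0221) → (40.5047,124.0221) → (40.5047,89.9493) → (6.2297,89.9493) → (6.2297,124.0221) (closed)

[2] `<path>` quadratic bezier, #ff8800→score S516 F2596: (14.7746,84.0322) → (30.8349,77.0769) → (42.6534,67.9396) → (50.2301,56.6202) → (53.5650,43.1188) → (52.6581,27.4354)

[3] `<polyline>` open polyline, #008000→engrave S296 F2533: (123.3748,104.8260) → (14.6938,122.2465) → (98.1619,67.6340) → (76.9646,94.4668)

[4] `<path>` rectangle, #008000→engrave S296 F2533: (50.0563,82.7963) → (98.6911,82.7963) → (98.6911,66.3338) → (50.0563,66.3338) → (50.0563,82.7963) (closed)

[5] `<path>` regular polygon, #008000→engrave S296 F2533: (67.4952,16.3607) → (39.4527,7.9617) → (18.1577,28.0477) → (24.9052,56.5327) → (52.9477,64.9317) → (74.2427,44.8457) → (67.4952,16.3607) (closed)

[6] `<rect>` rectangle, #008000→engrave S296 F2533: (4.5569,107.6653) → (34.9484,107.6653) → (34.9484,56.2160) → (4.5569,56.2160) → (4.5569,107.6653) (closed)

G21
G90
G00 X6.2297 Y124.0221
M4 S296
G01 X40.5047 Y124.0221 F2533
G01 X40.5047 Y89.9493
G01 X6.2297 Y89.9493
G01 X6.2297 Y124.0221
G00 X14.7746 Y84.0322
M4 S516
G01 X30.8349 Y77.0769 F2596
G01 X42.6534 Y67.9396
G01 X50.2301 Y56.6202
G01 X53.5650 Y43.1188
G01 X52.6581 Y27.4354
G00 X123.3748 Y104.8260
M4 S296
G01 X14.6938 Y122.2465 F2533
G01 X98.1619 Y67.6340
G01 X76.9646 Y94.4668
G00 X50.0563 Y82.7963
M4 S296
G01 X98.6911 Y82.7963 F2533
G01 X98.6911 Y66.3338
G01 X50.0563 Y66.3338
G01 X50.0563 Y82.7963
G00 X67.4952 Y16.3607
M4 S296
G01 X39.4527 Y7.9617 F2533
G01 X18.1577 Y28.0477
G01 X24.9052 Y56.5327
G01 X52.9477 Y64.9317
G01 X74.2427 Y44.8457
G01 X67.4952 Y16.3607
G00 X4.5569 Y107.6653
M4 S296
G01 X34.9484 Y107.6653 F2533
G01 X34.9484 Y56.2160
G01 X4.5569 Y56.2160
G01 X4.5569 Y107.6653
M5
G00 X0.0000 Y0.0000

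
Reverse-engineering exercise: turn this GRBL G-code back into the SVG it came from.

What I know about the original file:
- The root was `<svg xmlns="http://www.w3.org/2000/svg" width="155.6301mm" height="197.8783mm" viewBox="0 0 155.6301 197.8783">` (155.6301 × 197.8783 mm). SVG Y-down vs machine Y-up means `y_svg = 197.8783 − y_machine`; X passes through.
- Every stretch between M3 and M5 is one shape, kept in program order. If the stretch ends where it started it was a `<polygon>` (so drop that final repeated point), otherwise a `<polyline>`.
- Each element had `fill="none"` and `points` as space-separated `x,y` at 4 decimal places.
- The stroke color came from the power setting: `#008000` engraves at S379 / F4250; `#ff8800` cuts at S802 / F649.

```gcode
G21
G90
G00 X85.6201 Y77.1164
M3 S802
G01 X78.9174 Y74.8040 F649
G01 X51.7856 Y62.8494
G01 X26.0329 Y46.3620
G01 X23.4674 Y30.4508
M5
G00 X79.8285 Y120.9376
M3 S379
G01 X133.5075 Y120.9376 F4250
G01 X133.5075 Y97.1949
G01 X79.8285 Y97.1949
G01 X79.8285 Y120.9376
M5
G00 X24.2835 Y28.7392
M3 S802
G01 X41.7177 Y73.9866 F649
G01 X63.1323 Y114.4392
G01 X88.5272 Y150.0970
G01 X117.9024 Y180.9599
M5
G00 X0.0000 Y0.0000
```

<svg xmlns="http://www.w3.org/2000/svg" width="155.6301mm" height="197.8783mm" viewBox="0 0 155.6301 197.8783">
  <polyline points="85.6201,120.7619 78.9174,123.0743 51.7856,135.0289 26.0329,151.5163 23.4674,167.4275" fill="none" stroke="#ff8800"/>
  <polygon points="79.8285,76.9407 133.5075,76.9407 133.5075,100.6834 79.8285,100.6834" fill="none" stroke="#008000"/>
  <polyline points="24.2835,169.1391 41.7177,123.8917 63.1323,83.4391 88.5272,47.7813 117.9024,16.9184" fill="none" stroke="#ff8800"/>
</svg>

y_svg = 197.8783 − y_m.

[1] S802→`#ff8800` (cut); open run; points: 85.6201,120.7619 78.9174,123.0743 51.7856,135.0289 26.0329,151.5163 23.4674,167.4275

[2] S379→`#008000` (engrave); closed run; points: 79.8285,76.9407 133.5075,76.9407 133.5075,100.6834 79.8285,100.6834

[3] S802→`#ff8800` (cut); open run; points: 24.2835,169.1391 41.7177,123.8917 63.1323,83.4391 88.5272,47.7813 117.9024,16.9184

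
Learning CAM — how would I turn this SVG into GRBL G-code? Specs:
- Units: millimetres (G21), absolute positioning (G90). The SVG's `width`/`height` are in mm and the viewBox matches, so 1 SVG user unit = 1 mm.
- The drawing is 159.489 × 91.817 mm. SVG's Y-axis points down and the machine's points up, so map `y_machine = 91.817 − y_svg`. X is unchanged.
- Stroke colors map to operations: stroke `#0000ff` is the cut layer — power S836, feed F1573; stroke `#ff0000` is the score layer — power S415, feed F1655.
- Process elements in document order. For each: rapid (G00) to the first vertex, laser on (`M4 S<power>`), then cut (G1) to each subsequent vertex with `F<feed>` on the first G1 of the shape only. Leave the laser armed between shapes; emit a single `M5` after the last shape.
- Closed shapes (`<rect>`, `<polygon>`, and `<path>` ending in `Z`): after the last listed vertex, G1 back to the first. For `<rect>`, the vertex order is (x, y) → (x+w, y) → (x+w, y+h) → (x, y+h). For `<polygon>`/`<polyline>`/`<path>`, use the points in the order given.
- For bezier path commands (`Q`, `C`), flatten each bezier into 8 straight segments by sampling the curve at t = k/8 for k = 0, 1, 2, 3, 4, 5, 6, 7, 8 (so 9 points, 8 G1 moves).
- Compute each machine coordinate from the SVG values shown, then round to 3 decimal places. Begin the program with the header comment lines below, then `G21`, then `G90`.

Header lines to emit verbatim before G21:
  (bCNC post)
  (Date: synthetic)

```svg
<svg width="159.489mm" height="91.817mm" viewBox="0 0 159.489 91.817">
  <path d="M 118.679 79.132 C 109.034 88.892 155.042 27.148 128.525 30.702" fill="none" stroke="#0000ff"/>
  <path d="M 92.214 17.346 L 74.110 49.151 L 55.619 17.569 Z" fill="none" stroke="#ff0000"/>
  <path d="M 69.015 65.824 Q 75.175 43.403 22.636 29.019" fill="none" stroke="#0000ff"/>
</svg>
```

viewBox `0 0 159.489 91.817` with mm width/height → 1 unit = 1 mm. Flip: y_m = 91.817 − y_svg.

**Shape 1** — `<path>` cubic bezier, stroke `#0000ff` → cut (S836, F1573). Control points (SVG): P0=(118.679,79.132), P1=(109.034,88.892), P2=(155.042,27.148), P3=(128.525,30.702); sampled at t=k/8. Machine vertices: (118.679,12.685) → (117.421,12.110) → (119.877,16.634) → (124.548,24.657) → (129.929,34.573) → (134.520,44.780) → (136.817,53.675) → (135.320,59.654) → (128.525,61.115). Open path.

**Shape 2** — `<path>` regular polygon, stroke `#ff0000` → score (S415, F1655). Machine vertices: (92.214,74.471) → (74.110,42.666) → (55.619,74.248) → (92.214,74.471). Closed: final G1 returns to the first vertex.

**Shape 3** — `<path>` quadratic bezier, stroke `#0000ff` → cut (S836, F1573). Control points (SVG): P0=(69.015,65.824), P1=(75.175,43.403), P2=(22.636,29.019); sampled at t=k/8. Machine vertices: (69.015,25.993) → (69.638,31.473) → (68.426,36.701) → (65.380,41.679) → (60.500,46.405) → (53.786,50.880) → (45.237,55.104) → (34.854,59.076) → (22.636,62.798). Open path.

(bCNC post)
(Date: synthetic)
G21
G90
G00 X118.679 Y12.685
M4 S836
G1 X117.421 Y12.110 F1573
G1 X119.877 Y16.634
G1 X124.548 Y24.657
G1 X129.929 Y34.573
G1 X134.520 Y44.780
G1 X136.817 Y53.675
G1 X135.320 Y59.654
G1 X128.525 Y61.115
G00 X92.214 Y74.471
M4 S415
G1 X74.110 Y42.666 F1655
G1 X55.619 Y74.248
G1 X92.214 Y74.471
G00 X69.015 Y25.993
M4 S836
G1 X69.638 Y31.473 F1573
G1 X68.426 Y36.701
G1 X65.380 Y41.679
G1 X60.500 Y46.405
G1 X53.786 Y50.880
G1 X45.237 Y55.104
G1 X34.854 Y59.076
G1 X22.636 Y62.798
M5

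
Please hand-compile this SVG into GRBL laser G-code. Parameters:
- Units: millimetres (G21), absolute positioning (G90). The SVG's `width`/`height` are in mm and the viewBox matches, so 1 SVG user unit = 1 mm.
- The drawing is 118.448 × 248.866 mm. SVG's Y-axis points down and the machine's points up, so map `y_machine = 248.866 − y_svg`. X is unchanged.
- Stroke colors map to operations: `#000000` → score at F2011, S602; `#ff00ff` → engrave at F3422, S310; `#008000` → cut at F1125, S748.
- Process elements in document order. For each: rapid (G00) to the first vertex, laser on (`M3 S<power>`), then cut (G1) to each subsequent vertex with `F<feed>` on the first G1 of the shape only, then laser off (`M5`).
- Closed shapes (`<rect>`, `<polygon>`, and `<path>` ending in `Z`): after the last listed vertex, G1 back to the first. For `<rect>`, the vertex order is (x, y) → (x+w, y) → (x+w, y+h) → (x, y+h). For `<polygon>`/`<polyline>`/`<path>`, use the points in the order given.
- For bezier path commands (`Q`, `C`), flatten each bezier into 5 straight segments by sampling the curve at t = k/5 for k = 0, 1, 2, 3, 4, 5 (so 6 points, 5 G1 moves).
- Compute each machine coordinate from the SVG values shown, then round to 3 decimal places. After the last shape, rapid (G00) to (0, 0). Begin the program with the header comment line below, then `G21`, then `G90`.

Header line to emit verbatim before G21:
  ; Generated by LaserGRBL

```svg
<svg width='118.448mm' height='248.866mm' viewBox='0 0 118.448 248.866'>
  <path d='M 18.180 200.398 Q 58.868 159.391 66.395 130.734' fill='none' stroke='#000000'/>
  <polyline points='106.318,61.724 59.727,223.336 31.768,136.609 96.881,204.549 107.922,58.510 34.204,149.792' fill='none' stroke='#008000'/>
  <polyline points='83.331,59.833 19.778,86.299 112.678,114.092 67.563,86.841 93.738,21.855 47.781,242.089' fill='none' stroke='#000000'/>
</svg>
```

1 u = 1 mm; y_m = 248.866 − y.

[1] `<path>` quadratic bezier, #000000→score S602 F2011: (18.180,48.468) → (33.129,64.377) → (45.425,79.298) → (55.068,93.230) → (62.058,106.175) → (66.395,118.132)

[2] `<polyline>` open polyline, #008000→cut S748 F1125: (106.318,187.142) → (59.727,25.530) → (31.768,112.257) → (96.881,44.317) → (107.922,190.356) → (34.204,99.074)

[3] `<polyline>` open polyline, #000000→score S602 F2011: (83.331,189.033) → (19.778,162.567) → (112.678,134.774) → (67.563,162.025) → (93.738,227.011) → (47.781,6.777)

; Generated by LaserGRBL
G21
G90
G00 X18.180 Y48.468
M3 S602
G1 X33.129 Y64.377 F2011
G1 X45.425 Y79.298
G1 X55.068 Y93.230
G1 X62.058 Y106.175
G1 X66.395 Y118.132
M5
G00 X106.318 Y187.142
M3 S748
G1 X59.727 Y25.530 F1125
G1 X31.768 Y112.257
G1 X96.881 Y44.317
G1 X107.922 Y190.356
G1 X34.204 Y99.074
M5
G00 X83.331 Y189.033
M3 S602
G1 X19.778 Y162.567 F2011
G1 X112.678 Y134.774
G1 X67.563 Y162.025
G1 X93.738 Y227.011
G1 X47.781 Y6.777
M5
G00 X0.000 Y0.000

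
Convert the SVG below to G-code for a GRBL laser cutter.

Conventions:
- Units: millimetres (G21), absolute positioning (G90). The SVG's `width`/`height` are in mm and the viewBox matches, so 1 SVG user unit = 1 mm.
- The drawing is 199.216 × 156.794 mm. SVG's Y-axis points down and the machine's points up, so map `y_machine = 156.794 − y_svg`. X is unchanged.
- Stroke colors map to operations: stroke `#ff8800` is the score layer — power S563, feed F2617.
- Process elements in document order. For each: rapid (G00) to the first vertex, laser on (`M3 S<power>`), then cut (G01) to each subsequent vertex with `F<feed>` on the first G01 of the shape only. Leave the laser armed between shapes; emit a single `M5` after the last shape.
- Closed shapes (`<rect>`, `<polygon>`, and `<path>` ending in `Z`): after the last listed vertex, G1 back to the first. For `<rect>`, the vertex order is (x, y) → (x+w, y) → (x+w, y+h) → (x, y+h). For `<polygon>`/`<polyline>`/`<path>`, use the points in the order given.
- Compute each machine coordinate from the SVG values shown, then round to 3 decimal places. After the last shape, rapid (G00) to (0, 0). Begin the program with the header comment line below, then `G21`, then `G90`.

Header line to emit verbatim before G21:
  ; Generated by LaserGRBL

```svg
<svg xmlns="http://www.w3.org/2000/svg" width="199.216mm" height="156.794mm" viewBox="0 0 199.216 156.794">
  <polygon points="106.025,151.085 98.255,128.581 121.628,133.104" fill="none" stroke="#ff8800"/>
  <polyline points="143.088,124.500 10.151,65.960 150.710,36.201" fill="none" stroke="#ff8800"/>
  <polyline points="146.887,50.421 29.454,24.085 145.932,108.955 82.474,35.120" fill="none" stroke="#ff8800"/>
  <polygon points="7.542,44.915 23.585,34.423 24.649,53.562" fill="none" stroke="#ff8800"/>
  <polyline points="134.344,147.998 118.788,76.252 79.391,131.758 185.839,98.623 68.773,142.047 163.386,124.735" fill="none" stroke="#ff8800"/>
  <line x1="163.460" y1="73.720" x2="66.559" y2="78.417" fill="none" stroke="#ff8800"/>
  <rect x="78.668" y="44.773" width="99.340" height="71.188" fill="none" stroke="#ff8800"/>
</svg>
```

1 u = 1 mm; y_m = 156.794 − y.

[1] `<polygon>` regular polygon, #ff8800→score S563 F2617: (106.025,5.709) → (98.255,28.213) → (121.628,23.690) → (106.025,5.709) (closed)

[2] `<polyline>` open polyline, #ff8800→score S563 F2617: (143.088,32.294) → (10.151,90.834) → (150.710,120.593)

[3] `<polyline>` open polyline, #ff8800→score S563 F2617: (146.887,106.373) → (29.454,132.709) → (145.932,47.839) → (82.474,121.674)

[4] `<polygon>` regular polygon, #ff8800→score S563 F2617: (7.542,111.879) → (23.585,122.371) → (24.649,103.232) → (7.542,111.879) (closed)

[5] `<polyline>` open polyline, #ff8800→score S563 F2617: (134.344,8.796) → (118.788,80.542) → (79.391,25.036) → (185.839,58.171) → (68.773,14.747) → (163.386,32.059)

[6] `<line>` line segment, #ff8800→score S563 F2617: (163.460,83.074) → (66.559,78.377)

[7] `<rect>` rectangle, #ff8800→score S563 F2617: (78.668,112.021) → (178.008,112.021) → (178.008,40.833) → (78.668,40.833) → (78.668,112.021) (closed)

; Generated by LaserGRBL
G21
G90
G00 X106.025 Y5.709
M3 S563
G01 X98.255 Y28.213 F2617
G01 X121.628 Y23.690
G01 X106.025 Y5.709
G00 X143.088 Y32.294
M3 S563
G01 X10.151 Y90.834 F2617
G01 X150.710 Y120.593
G00 X146.887 Y106.373
M3 S563
G01 X29.454 Y132.709 F2617
G01 X145.932 Y47.839
G01 X82.474 Y121.674
G00 X7.542 Y111.879
M3 S563
G01 X23.585 Y122.371 F2617
G01 X24.649 Y103.232
G01 X7.542 Y111.879
G00 X134.344 Y8.796
M3 S563
G01 X118.788 Y80.542 F2617
G01 X79.391 Y25.036
G01 X185.839 Y58.171
G01 X68.773 Y14.747
G01 X163.386 Y32.059
G00 X163.460 Y83.074
M3 S563
G01 X66.559 Y78.377 F2617
G00 X78.668 Y112.021
M3 S563
G01 X178.008 Y112.021 F2617
G01 X178.008 Y40.833
G01 X78.668 Y40.833
G01 X78.668 Y112.021
M5
G00 X0.000 Y0.000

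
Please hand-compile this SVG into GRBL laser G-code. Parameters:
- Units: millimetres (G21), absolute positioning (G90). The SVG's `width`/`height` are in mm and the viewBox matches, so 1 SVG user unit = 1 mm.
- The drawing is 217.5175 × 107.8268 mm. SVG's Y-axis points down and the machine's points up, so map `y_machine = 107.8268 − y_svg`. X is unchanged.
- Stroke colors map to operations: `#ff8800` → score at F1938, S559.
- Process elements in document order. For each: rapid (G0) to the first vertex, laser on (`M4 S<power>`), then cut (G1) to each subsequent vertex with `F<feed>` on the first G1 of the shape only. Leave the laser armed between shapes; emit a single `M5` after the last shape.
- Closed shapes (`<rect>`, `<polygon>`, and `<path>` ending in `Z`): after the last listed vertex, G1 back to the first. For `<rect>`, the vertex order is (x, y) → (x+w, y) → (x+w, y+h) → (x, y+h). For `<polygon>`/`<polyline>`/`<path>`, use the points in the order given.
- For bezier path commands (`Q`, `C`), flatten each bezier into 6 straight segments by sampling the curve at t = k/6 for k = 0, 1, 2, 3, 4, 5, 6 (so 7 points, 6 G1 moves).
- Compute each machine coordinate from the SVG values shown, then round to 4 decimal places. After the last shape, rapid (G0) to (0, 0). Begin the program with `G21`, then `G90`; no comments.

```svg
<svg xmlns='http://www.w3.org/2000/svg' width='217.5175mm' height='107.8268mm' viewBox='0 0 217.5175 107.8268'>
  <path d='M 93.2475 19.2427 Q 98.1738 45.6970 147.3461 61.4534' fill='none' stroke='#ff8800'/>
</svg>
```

G21
G90
G0 X93.2475 Y88.5841
M4 S559
G1 X96.1187 Y80.0632 F1938
G1 X101.4479 Y72.1366
G1 X109.2353 Y64.8043
G1 X119.4808 Y58.0663
G1 X132.1844 Y51.9227
G1 X147.3461 Y46.3734
M5
G0 X0.0000 Y0.0000

viewBox `0 0 217.5175 107.8268` with mm width/height → 1 unit = 1 mm. Flip: y_m = 107.8268 − y_svg.

**Shape 1** — `<path>` quadratic bezier, stroke `#ff8800` → score (S559, F1938). Control points (SVG): P0=(93.2475,19.2427), P1=(98.1738,45.6970), P2=(147.3461,61.4534); sampled at t=k/6. Machine vertices: (93.2475,88.5841) → (96.1187,80.0632) → (101.4479,72.1366) → (109.2353,64.8043) → (119.4808,58.0663) → (132.1844,51.9227) → (147.3461,46.3734). Open path.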